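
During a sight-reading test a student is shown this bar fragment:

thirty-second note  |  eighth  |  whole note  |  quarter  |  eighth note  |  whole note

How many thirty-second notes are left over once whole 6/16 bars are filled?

9

One bar of 6/16 = 12 thirty-second notes.
Each duration in thirty-second notes: thirty-second note = 1; eighth = 4; whole note = 32; quarter = 8; eighth note = 4; whole note = 32.
Sum: 1 + 4 + 32 + 8 + 4 + 32 = 81.
81 ÷ 12 = 6 complete bars with 9 thirty-second notes remaining.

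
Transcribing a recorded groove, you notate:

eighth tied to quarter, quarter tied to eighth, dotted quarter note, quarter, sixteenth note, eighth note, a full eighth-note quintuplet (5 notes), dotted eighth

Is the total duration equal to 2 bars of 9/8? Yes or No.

Yes

One bar of 9/8 = 18 sixteenth notes, so 2 bars = 36.
In sixteenth notes: eighth tied to quarter (eighth + quarter) = 6; quarter tied to eighth (quarter + eighth) = 6; dotted quarter note = 6; quarter = 4; sixteenth note = 1; eighth note = 2; a full eighth-note quintuplet (5 notes) (five quintuplet eighths span one half) = 8; dotted eighth = 3.
Total: 6 + 6 + 6 + 4 + 1 + 2 + 8 + 3 = 36.
36 equals 36, so the answer is Yes.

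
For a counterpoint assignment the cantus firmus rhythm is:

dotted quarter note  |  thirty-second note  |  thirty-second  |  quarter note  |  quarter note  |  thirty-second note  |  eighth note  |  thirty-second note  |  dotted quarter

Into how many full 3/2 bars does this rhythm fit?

1

One bar of 3/2 = 48 thirty-second notes.
Working in thirty-second notes: dotted quarter note = 12; thirty-second note = 1; thirty-second = 1; quarter note = 8; quarter note = 8; thirty-second note = 1; eighth note = 4; thirty-second note = 1; dotted quarter = 12.
Altogether 12 + 1 + 1 + 8 + 8 + 1 + 4 + 1 + 12 = 48.
48 ÷ 48 = 1 complete bar with 0 left over.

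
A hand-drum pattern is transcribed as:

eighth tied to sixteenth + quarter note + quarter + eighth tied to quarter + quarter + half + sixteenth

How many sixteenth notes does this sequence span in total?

Express everything in sixteenth notes: eighth tied to sixteenth (eighth + sixteenth) = 3; quarter note = 4; quarter = 4; eighth tied to quarter (eighth + quarter) = 6; quarter = 4; half = 8; sixteenth = 1.
Total: 3 + 4 + 4 + 6 + 4 + 8 + 1 = 30 sixteenth notes.

30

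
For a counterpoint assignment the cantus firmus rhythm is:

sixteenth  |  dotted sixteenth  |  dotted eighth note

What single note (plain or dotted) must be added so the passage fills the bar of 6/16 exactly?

thirty-second note

The bar of 6/16 = 12 thirty-second notes.
Express everything in thirty-second notes: sixteenth = 2; dotted sixteenth = 3; dotted eighth note = 6.
Total: 2 + 3 + 6 = 11.
Remaining: 12 − 11 = 1 thirty-second note, which is a thirty-second note.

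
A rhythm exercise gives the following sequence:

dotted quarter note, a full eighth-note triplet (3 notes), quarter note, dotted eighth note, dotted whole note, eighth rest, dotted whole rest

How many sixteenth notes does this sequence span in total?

Express everything in sixteenth notes: dotted quarter note = 6; a full eighth-note triplet (3 notes) (three triplet eighths span one quarter) = 4; quarter note = 4; dotted eighth note = 3; dotted whole note = 24; eighth rest = 2; dotted whole rest = 24.
Total: 6 + 4 + 4 + 3 + 24 + 2 + 24 = 67 sixteenth notes.

67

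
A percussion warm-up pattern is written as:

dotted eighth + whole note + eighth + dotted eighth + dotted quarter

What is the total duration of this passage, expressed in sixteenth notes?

30

In sixteenth notes: dotted eighth = 3; whole note = 16; eighth = 2; dotted eighth = 3; dotted quarter = 6.
Total: 3 + 16 + 2 + 3 + 6 = 30 sixteenth notes.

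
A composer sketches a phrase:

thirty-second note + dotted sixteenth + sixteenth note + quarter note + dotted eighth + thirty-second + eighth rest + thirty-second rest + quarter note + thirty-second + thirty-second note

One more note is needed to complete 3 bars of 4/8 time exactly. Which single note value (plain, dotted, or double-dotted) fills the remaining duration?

dotted quarter note

3 bars of 4/8 = 48 thirty-second notes.
Each duration in thirty-second notes: thirty-second note = 1; dotted sixteenth = 3; sixteenth note = 2; quarter note = 8; dotted eighth = 6; thirty-second = 1; eighth rest = 4; thirty-second rest = 1; quarter note = 8; thirty-second = 1; thirty-second note = 1.
Sum: 1 + 3 + 2 + 8 + 6 + 1 + 4 + 1 + 8 + 1 + 1 = 36.
Remaining: 48 − 36 = 12 thirty-second notes, which is a dotted quarter note.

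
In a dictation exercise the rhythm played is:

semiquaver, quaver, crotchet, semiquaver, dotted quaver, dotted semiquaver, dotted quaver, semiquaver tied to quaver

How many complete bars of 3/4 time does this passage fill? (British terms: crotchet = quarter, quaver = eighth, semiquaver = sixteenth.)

1

One bar of 3/4 = 24 thirty-second notes.
Each duration in thirty-second notes: semiquaver = 2; quaver = 4; crotchet = 8; semiquaver = 2; dotted quaver = 6; dotted semiquaver = 3; dotted quaver = 6; semiquaver tied to quaver (semiquaver + quaver) = 6.
Altogether 2 + 4 + 8 + 2 + 6 + 3 + 6 + 6 = 37.
37 ÷ 24 = 1 complete bar with 13 left over.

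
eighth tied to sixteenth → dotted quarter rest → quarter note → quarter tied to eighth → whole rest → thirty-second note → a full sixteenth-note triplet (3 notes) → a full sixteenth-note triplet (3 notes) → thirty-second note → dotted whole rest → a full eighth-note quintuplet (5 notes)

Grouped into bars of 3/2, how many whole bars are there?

One bar of 3/2 = 48 thirty-second notes.
Express everything in thirty-second notes: eighth tied to sixteenth (eighth + sixteenth) = 6; dotted quarter rest = 12; quarter note = 8; quarter tied to eighth (quarter + eighth) = 12; whole rest = 32; thirty-second note = 1; a full sixteenth-note triplet (3 notes) (three triplet sixteenths span one eighth) = 4; a full sixteenth-note triplet (3 notes) (three triplet sixteenths span one eighth) = 4; thirty-second note = 1; dotted whole rest = 48; a full eighth-note quintuplet (5 notes) (five quintuplet eighths span one half) = 16.
Total: 6 + 12 + 8 + 12 + 32 + 1 + 4 + 4 + 1 + 48 + 16 = 144.
144 ÷ 48 = 3 complete bars with 0 left over.

3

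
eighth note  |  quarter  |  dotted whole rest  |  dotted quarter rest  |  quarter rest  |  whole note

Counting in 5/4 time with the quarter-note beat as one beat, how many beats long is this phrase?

14

One quarter-note beat = 2 eighth notes.
Convert each value to eighth notes: eighth note = 1; quarter = 2; dotted whole rest = 12; dotted quarter rest = 3; quarter rest = 2; whole note = 8.
Adding: 1 + 2 + 12 + 3 + 2 + 8 = 28.
28 ÷ 2 = 14 beats.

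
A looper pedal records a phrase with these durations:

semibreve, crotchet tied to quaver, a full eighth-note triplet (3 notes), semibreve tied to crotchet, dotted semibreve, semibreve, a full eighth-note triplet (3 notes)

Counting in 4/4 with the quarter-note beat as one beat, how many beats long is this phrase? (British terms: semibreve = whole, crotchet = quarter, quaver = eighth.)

One quarter-note beat = 2 eighth notes.
Express everything in eighth notes: semibreve = 8; crotchet tied to quaver (crotchet + quaver) = 3; a full eighth-note triplet (3 notes) (three triplet eighths span one quarter) = 2; semibreve tied to crotchet (semibreve + crotchet) = 10; dotted semibreve = 12; semibreve = 8; a full eighth-note triplet (3 notes) (three triplet eighths span one quarter) = 2.
Adding: 8 + 3 + 2 + 10 + 12 + 8 + 2 = 45.
45 ÷ 2 = 22.5 beats.

22.5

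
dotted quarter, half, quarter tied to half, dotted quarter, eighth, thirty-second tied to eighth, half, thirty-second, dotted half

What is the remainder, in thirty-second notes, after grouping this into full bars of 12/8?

18

One bar of 12/8 = 48 thirty-second notes.
In thirty-second notes: dotted quarter = 12; half = 16; quarter tied to half (quarter + half) = 24; dotted quarter = 12; eighth = 4; thirty-second tied to eighth (thirty-second + eighth) = 5; half = 16; thirty-second = 1; dotted half = 24.
Total: 12 + 16 + 24 + 12 + 4 + 5 + 16 + 1 + 24 = 114.
114 ÷ 48 = 2 complete bars with 18 thirty-second notes remaining.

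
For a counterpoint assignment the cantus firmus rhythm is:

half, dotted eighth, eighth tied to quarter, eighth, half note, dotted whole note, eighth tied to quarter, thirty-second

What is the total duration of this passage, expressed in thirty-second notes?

115

Working in thirty-second notes: half = 16; dotted eighth = 6; eighth tied to quarter (eighth + quarter) = 12; eighth = 4; half note = 16; dotted whole note = 48; eighth tied to quarter (eighth + quarter) = 12; thirty-second = 1.
Sum: 16 + 6 + 12 + 4 + 16 + 48 + 12 + 1 = 115 thirty-second notes.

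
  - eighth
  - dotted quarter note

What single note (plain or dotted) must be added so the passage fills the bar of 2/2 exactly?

The bar of 2/2 = 8 eighth notes.
In eighth notes: eighth = 1; dotted quarter note = 3.
Total: 1 + 3 = 4.
Remaining: 8 − 4 = 4 eighth notes, which is a half note.

half note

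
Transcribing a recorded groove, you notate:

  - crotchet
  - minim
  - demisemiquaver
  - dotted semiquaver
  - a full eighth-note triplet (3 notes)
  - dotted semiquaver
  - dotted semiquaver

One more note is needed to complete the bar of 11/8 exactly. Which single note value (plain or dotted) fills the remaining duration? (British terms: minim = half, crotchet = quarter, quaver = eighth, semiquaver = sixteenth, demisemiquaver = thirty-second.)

The bar of 11/8 = 44 thirty-second notes.
Working in thirty-second notes: crotchet = 8; minim = 16; demisemiquaver = 1; dotted semiquaver = 3; a full eighth-note triplet (3 notes) (three triplet eighths span one quarter) = 8; dotted semiquaver = 3; dotted semiquaver = 3.
Adding: 8 + 16 + 1 + 3 + 8 + 3 + 3 = 42.
Remaining: 44 − 42 = 2 thirty-second notes, which is a sixteenth note.

sixteenth note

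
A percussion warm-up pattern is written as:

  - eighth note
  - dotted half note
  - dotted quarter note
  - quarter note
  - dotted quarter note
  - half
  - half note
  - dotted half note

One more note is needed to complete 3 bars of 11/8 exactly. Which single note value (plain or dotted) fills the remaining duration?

3 bars of 11/8 = 33 eighth notes.
Convert each value to eighth notes: eighth note = 1; dotted half note = 6; dotted quarter note = 3; quarter note = 2; dotted quarter note = 3; half = 4; half note = 4; dotted half note = 6.
Altogether 1 + 6 + 3 + 2 + 3 + 4 + 4 + 6 = 29.
Remaining: 33 − 29 = 4 eighth notes, which is a half note.

half note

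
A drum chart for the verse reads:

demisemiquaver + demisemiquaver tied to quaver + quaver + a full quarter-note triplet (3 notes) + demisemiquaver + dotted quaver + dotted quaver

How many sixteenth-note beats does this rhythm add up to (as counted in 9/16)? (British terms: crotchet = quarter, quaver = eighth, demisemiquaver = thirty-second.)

One sixteenth-note beat = 2 thirty-second notes.
In thirty-second notes: demisemiquaver = 1; demisemiquaver tied to quaver (demisemiquaver + quaver) = 5; quaver = 4; a full quarter-note triplet (3 notes) (three triplet quarters span one half) = 16; demisemiquaver = 1; dotted quaver = 6; dotted quaver = 6.
Altogether 1 + 5 + 4 + 16 + 1 + 6 + 6 = 39.
39 ÷ 2 = 19.5 beats.

19.5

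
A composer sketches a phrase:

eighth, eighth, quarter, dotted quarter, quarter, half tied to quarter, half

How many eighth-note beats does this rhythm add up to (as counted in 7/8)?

19

One eighth-note beat = 2 sixteenth notes.
Express everything in sixteenth notes: eighth = 2; eighth = 2; quarter = 4; dotted quarter = 6; quarter = 4; half tied to quarter (half + quarter) = 12; half = 8.
Altogether 2 + 2 + 4 + 6 + 4 + 12 + 8 = 38.
38 ÷ 2 = 19 beats.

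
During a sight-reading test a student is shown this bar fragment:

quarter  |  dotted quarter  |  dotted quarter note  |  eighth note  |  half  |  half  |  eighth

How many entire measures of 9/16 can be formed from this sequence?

One bar of 9/16 = 9 sixteenth notes.
Convert each value to sixteenth notes: quarter = 4; dotted quarter = 6; dotted quarter note = 6; eighth note = 2; half = 8; half = 8; eighth = 2.
Altogether 4 + 6 + 6 + 2 + 8 + 8 + 2 = 36.
36 ÷ 9 = 4 complete bars with 0 left over.

4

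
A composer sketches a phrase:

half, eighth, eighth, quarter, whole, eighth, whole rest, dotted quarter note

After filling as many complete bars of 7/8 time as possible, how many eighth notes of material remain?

One bar of 7/8 = 7 eighth notes.
Convert each value to eighth notes: half = 4; eighth = 1; eighth = 1; quarter = 2; whole = 8; eighth = 1; whole rest = 8; dotted quarter note = 3.
Sum: 4 + 1 + 1 + 2 + 8 + 1 + 8 + 3 = 28.
28 ÷ 7 = 4 complete bars with 0 eighth notes remaining.

0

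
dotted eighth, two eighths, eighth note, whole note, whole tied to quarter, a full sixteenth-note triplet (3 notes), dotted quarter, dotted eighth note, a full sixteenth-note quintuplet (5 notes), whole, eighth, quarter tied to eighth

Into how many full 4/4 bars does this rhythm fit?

5

One bar of 4/4 = 16 sixteenth notes.
Convert each value to sixteenth notes: dotted eighth = 3; eighth = 2; eighth = 2; eighth note = 2; whole note = 16; whole tied to quarter (whole + quarter) = 20; a full sixteenth-note triplet (3 notes) (three triplet sixteenths span one eighth) = 2; dotted quarter = 6; dotted eighth note = 3; a full sixteenth-note quintuplet (5 notes) (five quintuplet sixteenths span one quarter) = 4; whole = 16; eighth = 2; quarter tied to eighth (quarter + eighth) = 6.
Altogether 3 + 2 + 2 + 2 + 16 + 20 + 2 + 6 + 3 + 4 + 16 + 2 + 6 = 84.
84 ÷ 16 = 5 complete bars with 4 left over.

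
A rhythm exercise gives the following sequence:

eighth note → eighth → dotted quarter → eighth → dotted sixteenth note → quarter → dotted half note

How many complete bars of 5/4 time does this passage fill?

One bar of 5/4 = 40 thirty-second notes.
Convert each value to thirty-second notes: eighth note = 4; eighth = 4; dotted quarter = 12; eighth = 4; dotted sixteenth note = 3; quarter = 8; dotted half note = 24.
Altogether 4 + 4 + 12 + 4 + 3 + 8 + 24 = 59.
59 ÷ 40 = 1 complete bar with 19 left over.

1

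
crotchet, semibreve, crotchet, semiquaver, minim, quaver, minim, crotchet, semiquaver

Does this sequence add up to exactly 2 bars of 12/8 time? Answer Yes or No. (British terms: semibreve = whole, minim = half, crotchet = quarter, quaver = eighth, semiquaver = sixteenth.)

Yes

One bar of 12/8 = 24 sixteenth notes, so 2 bars = 48.
In sixteenth notes: crotchet = 4; semibreve = 16; crotchet = 4; semiquaver = 1; minim = 8; quaver = 2; minim = 8; crotchet = 4; semiquaver = 1.
Adding: 4 + 16 + 4 + 1 + 8 + 2 + 8 + 4 + 1 = 48.
48 equals 48, so the answer is Yes.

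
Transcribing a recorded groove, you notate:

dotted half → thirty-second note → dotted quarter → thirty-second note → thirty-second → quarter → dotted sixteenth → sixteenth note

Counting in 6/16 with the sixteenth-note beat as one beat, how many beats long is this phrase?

26

One sixteenth-note beat = 2 thirty-second notes.
Working in thirty-second notes: dotted half = 24; thirty-second note = 1; dotted quarter = 12; thirty-second note = 1; thirty-second = 1; quarter = 8; dotted sixteenth = 3; sixteenth note = 2.
Total: 24 + 1 + 12 + 1 + 1 + 8 + 3 + 2 = 52.
52 ÷ 2 = 26 beats.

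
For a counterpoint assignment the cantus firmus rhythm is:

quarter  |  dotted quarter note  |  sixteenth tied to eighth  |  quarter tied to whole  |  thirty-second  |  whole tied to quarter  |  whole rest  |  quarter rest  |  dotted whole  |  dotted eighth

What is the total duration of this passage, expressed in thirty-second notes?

201

Working in thirty-second notes: quarter = 8; dotted quarter note = 12; sixteenth tied to eighth (sixteenth + eighth) = 6; quarter tied to whole (quarter + whole) = 40; thirty-second = 1; whole tied to quarter (whole + quarter) = 40; whole rest = 32; quarter rest = 8; dotted whole = 48; dotted eighth = 6.
Altogether 8 + 12 + 6 + 40 + 1 + 40 + 32 + 8 + 48 + 6 = 201 thirty-second notes.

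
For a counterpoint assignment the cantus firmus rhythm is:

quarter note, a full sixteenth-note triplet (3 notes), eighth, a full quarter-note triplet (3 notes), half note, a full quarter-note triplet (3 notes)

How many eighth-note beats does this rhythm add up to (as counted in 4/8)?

16

One eighth-note beat = 2 sixteenth notes.
Convert each value to sixteenth notes: quarter note = 4; a full sixteenth-note triplet (3 notes) (three triplet sixteenths span one eighth) = 2; eighth = 2; a full quarter-note triplet (3 notes) (three triplet quarters span one half) = 8; half note = 8; a full quarter-note triplet (3 notes) (three triplet quarters span one half) = 8.
Adding: 4 + 2 + 2 + 8 + 8 + 8 = 32.
32 ÷ 2 = 16 beats.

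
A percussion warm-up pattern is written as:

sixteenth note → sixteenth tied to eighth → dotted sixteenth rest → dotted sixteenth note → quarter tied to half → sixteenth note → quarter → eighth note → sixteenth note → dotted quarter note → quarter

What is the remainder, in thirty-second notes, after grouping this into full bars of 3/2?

26

One bar of 3/2 = 48 thirty-second notes.
Express everything in thirty-second notes: sixteenth note = 2; sixteenth tied to eighth (sixteenth + eighth) = 6; dotted sixteenth rest = 3; dotted sixteenth note = 3; quarter tied to half (quarter + half) = 24; sixteenth note = 2; quarter = 8; eighth note = 4; sixteenth note = 2; dotted quarter note = 12; quarter = 8.
Adding: 2 + 6 + 3 + 3 + 24 + 2 + 8 + 4 + 2 + 12 + 8 = 74.
74 ÷ 48 = 1 complete bar with 26 thirty-second notes remaining.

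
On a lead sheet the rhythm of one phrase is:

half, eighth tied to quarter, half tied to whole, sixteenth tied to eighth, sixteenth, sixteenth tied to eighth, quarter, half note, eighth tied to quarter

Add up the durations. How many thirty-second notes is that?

126

In thirty-second notes: half = 16; eighth tied to quarter (eighth + quarter) = 12; half tied to whole (half + whole) = 48; sixteenth tied to eighth (sixteenth + eighth) = 6; sixteenth = 2; sixteenth tied to eighth (sixteenth + eighth) = 6; quarter = 8; half note = 16; eighth tied to quarter (eighth + quarter) = 12.
Altogether 16 + 12 + 48 + 6 + 2 + 6 + 8 + 16 + 12 = 126 thirty-second notes.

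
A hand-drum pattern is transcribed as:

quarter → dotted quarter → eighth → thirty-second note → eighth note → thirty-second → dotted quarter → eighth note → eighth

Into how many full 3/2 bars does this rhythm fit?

One bar of 3/2 = 48 thirty-second notes.
Express everything in thirty-second notes: quarter = 8; dotted quarter = 12; eighth = 4; thirty-second note = 1; eighth note = 4; thirty-second = 1; dotted quarter = 12; eighth note = 4; eighth = 4.
Altogether 8 + 12 + 4 + 1 + 4 + 1 + 12 + 4 + 4 = 50.
50 ÷ 48 = 1 complete bar with 2 left over.

1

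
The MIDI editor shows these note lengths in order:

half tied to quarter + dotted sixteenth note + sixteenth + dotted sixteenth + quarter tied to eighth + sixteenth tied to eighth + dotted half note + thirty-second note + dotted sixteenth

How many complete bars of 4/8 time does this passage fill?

One bar of 4/8 = 16 thirty-second notes.
Each duration in thirty-second notes: half tied to quarter (half + quarter) = 24; dotted sixteenth note = 3; sixteenth = 2; dotted sixteenth = 3; quarter tied to eighth (quarter + eighth) = 12; sixteenth tied to eighth (sixteenth + eighth) = 6; dotted half note = 24; thirty-second note = 1; dotted sixteenth = 3.
Total: 24 + 3 + 2 + 3 + 12 + 6 + 24 + 1 + 3 = 78.
78 ÷ 16 = 4 complete bars with 14 left over.

4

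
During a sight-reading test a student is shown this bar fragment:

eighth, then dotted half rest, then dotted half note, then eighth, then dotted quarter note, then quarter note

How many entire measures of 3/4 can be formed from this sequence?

One bar of 3/4 = 6 eighth notes.
In eighth notes: eighth = 1; dotted half rest = 6; dotted half note = 6; eighth = 1; dotted quarter note = 3; quarter note = 2.
Adding: 1 + 6 + 6 + 1 + 3 + 2 = 19.
19 ÷ 6 = 3 complete bars with 1 left over.

3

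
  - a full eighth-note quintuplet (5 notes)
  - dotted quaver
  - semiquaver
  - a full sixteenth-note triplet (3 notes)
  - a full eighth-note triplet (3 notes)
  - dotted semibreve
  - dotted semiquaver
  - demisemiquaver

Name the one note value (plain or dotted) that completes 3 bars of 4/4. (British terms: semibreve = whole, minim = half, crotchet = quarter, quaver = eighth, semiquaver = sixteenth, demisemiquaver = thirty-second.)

quarter note

3 bars of 4/4 = 96 thirty-second notes.
Each duration in thirty-second notes: a full eighth-note quintuplet (5 notes) (five quintuplet eighths span one half) = 16; dotted quaver = 6; semiquaver = 2; a full sixteenth-note triplet (3 notes) (three triplet sixteenths span one eighth) = 4; a full eighth-note triplet (3 notes) (three triplet eighths span one quarter) = 8; dotted semibreve = 48; dotted semiquaver = 3; demisemiquaver = 1.
Adding: 16 + 6 + 2 + 4 + 8 + 48 + 3 + 1 = 88.
Remaining: 96 − 88 = 8 thirty-second notes, which is a quarter note.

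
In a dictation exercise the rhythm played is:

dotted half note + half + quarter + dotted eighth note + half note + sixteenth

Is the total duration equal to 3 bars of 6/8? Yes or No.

One bar of 6/8 = 12 sixteenth notes, so 3 bars = 36.
Each duration in sixteenth notes: dotted half note = 12; half = 8; quarter = 4; dotted eighth note = 3; half note = 8; sixteenth = 1.
Sum: 12 + 8 + 4 + 3 + 8 + 1 = 36.
36 equals 36, so the answer is Yes.

Yes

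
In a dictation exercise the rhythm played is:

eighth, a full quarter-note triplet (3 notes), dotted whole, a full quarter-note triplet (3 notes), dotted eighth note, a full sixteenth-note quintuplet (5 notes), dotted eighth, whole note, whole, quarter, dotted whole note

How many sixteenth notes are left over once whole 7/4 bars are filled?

One bar of 7/4 = 28 sixteenth notes.
Express everything in sixteenth notes: eighth = 2; a full quarter-note triplet (3 notes) (three triplet quarters span one half) = 8; dotted whole = 24; a full quarter-note triplet (3 notes) (three triplet quarters span one half) = 8; dotted eighth note = 3; a full sixteenth-note quintuplet (5 notes) (five quintuplet sixteenths span one quarter) = 4; dotted eighth = 3; whole note = 16; whole = 16; quarter = 4; dotted whole note = 24.
Total: 2 + 8 + 24 + 8 + 3 + 4 + 3 + 16 + 16 + 4 + 24 = 112.
112 ÷ 28 = 4 complete bars with 0 sixteenth notes remaining.

0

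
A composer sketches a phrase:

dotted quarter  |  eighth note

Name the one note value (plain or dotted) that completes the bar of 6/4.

whole note

The bar of 6/4 = 12 eighth notes.
In eighth notes: dotted quarter = 3; eighth note = 1.
Total: 3 + 1 = 4.
Remaining: 12 − 4 = 8 eighth notes, which is a whole note.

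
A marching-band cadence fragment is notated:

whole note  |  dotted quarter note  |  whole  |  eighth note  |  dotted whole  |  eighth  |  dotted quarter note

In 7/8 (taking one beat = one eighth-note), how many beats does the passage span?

One eighth-note beat = 2 sixteenth notes.
In sixteenth notes: whole note = 16; dotted quarter note = 6; whole = 16; eighth note = 2; dotted whole = 24; eighth = 2; dotted quarter note = 6.
Adding: 16 + 6 + 16 + 2 + 24 + 2 + 6 = 72.
72 ÷ 2 = 36 beats.

36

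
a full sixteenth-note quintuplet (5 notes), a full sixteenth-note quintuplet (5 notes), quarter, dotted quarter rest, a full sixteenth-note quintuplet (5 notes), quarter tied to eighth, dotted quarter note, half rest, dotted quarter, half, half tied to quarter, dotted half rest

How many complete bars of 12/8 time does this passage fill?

One bar of 12/8 = 12 eighth notes.
Convert each value to eighth notes: a full sixteenth-note quintuplet (5 notes) (five quintuplet sixteenths span one quarter) = 2; a full sixteenth-note quintuplet (5 notes) (five quintuplet sixteenths span one quarter) = 2; quarter = 2; dotted quarter rest = 3; a full sixteenth-note quintuplet (5 notes) (five quintuplet sixteenths span one quarter) = 2; quarter tied to eighth (quarter + eighth) = 3; dotted quarter note = 3; half rest = 4; dotted quarter = 3; half = 4; half tied to quarter (half + quarter) = 6; dotted half rest = 6.
Altogether 2 + 2 + 2 + 3 + 2 + 3 + 3 + 4 + 3 + 4 + 6 + 6 = 40.
40 ÷ 12 = 3 complete bars with 4 left over.

3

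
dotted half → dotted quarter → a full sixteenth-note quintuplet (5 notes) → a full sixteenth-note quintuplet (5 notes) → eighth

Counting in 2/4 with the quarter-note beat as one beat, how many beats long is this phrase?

7

One quarter-note beat = 2 eighth notes.
Working in eighth notes: dotted half = 6; dotted quarter = 3; a full sixteenth-note quintuplet (5 notes) (five quintuplet sixteenths span one quarter) = 2; a full sixteenth-note quintuplet (5 notes) (five quintuplet sixteenths span one quarter) = 2; eighth = 1.
Total: 6 + 3 + 2 + 2 + 1 = 14.
14 ÷ 2 = 7 beats.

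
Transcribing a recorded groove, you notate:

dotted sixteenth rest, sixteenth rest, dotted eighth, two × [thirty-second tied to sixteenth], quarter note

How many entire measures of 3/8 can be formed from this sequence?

2

One bar of 3/8 = 12 thirty-second notes.
Convert each value to thirty-second notes: dotted sixteenth rest = 3; sixteenth rest = 2; dotted eighth = 6; thirty-second tied to sixteenth (thirty-second + sixteenth) = 3; thirty-second tied to sixteenth (thirty-second + sixteenth) = 3; quarter note = 8.
Altogether 3 + 2 + 6 + 3 + 3 + 8 = 25.
25 ÷ 12 = 2 complete bars with 1 left over.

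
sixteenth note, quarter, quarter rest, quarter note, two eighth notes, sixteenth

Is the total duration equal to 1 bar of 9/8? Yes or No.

Yes

One bar of 9/8 = 18 sixteenth notes.
Working in sixteenth notes: sixteenth note = 1; quarter = 4; quarter rest = 4; quarter note = 4; eighth note = 2; eighth note = 2; sixteenth = 1.
Sum: 1 + 4 + 4 + 4 + 2 + 2 + 1 = 18.
18 equals 18, so the answer is Yes.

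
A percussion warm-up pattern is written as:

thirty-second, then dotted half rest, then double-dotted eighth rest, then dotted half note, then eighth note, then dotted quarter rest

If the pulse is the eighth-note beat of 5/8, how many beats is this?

One eighth-note beat = 4 thirty-second notes.
Working in thirty-second notes: thirty-second = 1; dotted half rest = 24; double-dotted eighth rest = 7; dotted half note = 24; eighth note = 4; dotted quarter rest = 12.
Adding: 1 + 24 + 7 + 24 + 4 + 12 = 72.
72 ÷ 4 = 18 beats.

18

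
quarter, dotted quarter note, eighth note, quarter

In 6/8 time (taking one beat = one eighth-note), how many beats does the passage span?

One eighth-note beat = 2 sixteenth notes.
In sixteenth notes: quarter = 4; dotted quarter note = 6; eighth note = 2; quarter = 4.
Sum: 4 + 6 + 2 + 4 = 16.
16 ÷ 2 = 8 beats.

8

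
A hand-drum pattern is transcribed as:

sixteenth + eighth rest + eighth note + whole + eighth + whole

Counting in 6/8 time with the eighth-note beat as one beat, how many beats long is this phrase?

One eighth-note beat = 2 sixteenth notes.
Each duration in sixteenth notes: sixteenth = 1; eighth rest = 2; eighth note = 2; whole = 16; eighth = 2; whole = 16.
Total: 1 + 2 + 2 + 16 + 2 + 16 = 39.
39 ÷ 2 = 19.5 beats.

19.5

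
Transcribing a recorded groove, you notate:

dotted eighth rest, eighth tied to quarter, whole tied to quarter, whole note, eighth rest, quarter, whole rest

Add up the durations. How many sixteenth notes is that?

67

In sixteenth notes: dotted eighth rest = 3; eighth tied to quarter (eighth + quarter) = 6; whole tied to quarter (whole + quarter) = 20; whole note = 16; eighth rest = 2; quarter = 4; whole rest = 16.
Altogether 3 + 6 + 20 + 16 + 2 + 4 + 16 = 67 sixteenth notes.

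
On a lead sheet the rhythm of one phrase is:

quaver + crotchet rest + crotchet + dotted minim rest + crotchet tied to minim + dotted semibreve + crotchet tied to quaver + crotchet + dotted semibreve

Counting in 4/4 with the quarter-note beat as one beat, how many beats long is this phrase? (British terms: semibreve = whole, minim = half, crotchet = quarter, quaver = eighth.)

23

One quarter-note beat = 2 eighth notes.
In eighth notes: quaver = 1; crotchet rest = 2; crotchet = 2; dotted minim rest = 6; crotchet tied to minim (crotchet + minim) = 6; dotted semibreve = 12; crotchet tied to quaver (crotchet + quaver) = 3; crotchet = 2; dotted semibreve = 12.
Altogether 1 + 2 + 2 + 6 + 6 + 12 + 3 + 2 + 12 = 46.
46 ÷ 2 = 23 beats.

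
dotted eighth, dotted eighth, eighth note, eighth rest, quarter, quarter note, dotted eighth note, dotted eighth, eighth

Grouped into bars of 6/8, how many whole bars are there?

One bar of 6/8 = 12 sixteenth notes.
Express everything in sixteenth notes: dotted eighth = 3; dotted eighth = 3; eighth note = 2; eighth rest = 2; quarter = 4; quarter note = 4; dotted eighth note = 3; dotted eighth = 3; eighth = 2.
Total: 3 + 3 + 2 + 2 + 4 + 4 + 3 + 3 + 2 = 26.
26 ÷ 12 = 2 complete bars with 2 left over.

2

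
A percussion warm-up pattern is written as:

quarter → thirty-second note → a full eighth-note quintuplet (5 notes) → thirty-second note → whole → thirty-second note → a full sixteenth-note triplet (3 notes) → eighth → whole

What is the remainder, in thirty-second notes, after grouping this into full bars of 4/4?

One bar of 4/4 = 32 thirty-second notes.
In thirty-second notes: quarter = 8; thirty-second note = 1; a full eighth-note quintuplet (5 notes) (five quintuplet eighths span one half) = 16; thirty-second note = 1; whole = 32; thirty-second note = 1; a full sixteenth-note triplet (3 notes) (three triplet sixteenths span one eighth) = 4; eighth = 4; whole = 32.
Sum: 8 + 1 + 16 + 1 + 32 + 1 + 4 + 4 + 32 = 99.
99 ÷ 32 = 3 complete bars with 3 thirty-second notes remaining.

3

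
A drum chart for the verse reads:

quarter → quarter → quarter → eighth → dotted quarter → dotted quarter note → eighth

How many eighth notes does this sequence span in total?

In eighth notes: quarter = 2; quarter = 2; quarter = 2; eighth = 1; dotted quarter = 3; dotted quarter note = 3; eighth = 1.
Total: 2 + 2 + 2 + 1 + 3 + 3 + 1 = 14 eighth notes.

14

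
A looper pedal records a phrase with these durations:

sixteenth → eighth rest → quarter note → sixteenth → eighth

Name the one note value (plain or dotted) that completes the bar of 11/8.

dotted half note

The bar of 11/8 = 22 sixteenth notes.
Convert each value to sixteenth notes: sixteenth = 1; eighth rest = 2; quarter note = 4; sixteenth = 1; eighth = 2.
Total: 1 + 2 + 4 + 1 + 2 = 10.
Remaining: 22 − 10 = 12 sixteenth notes, which is a dotted half note.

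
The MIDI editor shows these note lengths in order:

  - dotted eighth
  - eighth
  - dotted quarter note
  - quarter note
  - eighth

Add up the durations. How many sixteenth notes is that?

17

Convert each value to sixteenth notes: dotted eighth = 3; eighth = 2; dotted quarter note = 6; quarter note = 4; eighth = 2.
Total: 3 + 2 + 6 + 4 + 2 = 17 sixteenth notes.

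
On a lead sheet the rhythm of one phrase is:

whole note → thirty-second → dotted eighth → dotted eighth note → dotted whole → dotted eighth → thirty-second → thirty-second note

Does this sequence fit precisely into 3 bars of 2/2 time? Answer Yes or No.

No

One bar of 2/2 = 32 thirty-second notes, so 3 bars = 96.
Working in thirty-second notes: whole note = 32; thirty-second = 1; dotted eighth = 6; dotted eighth note = 6; dotted whole = 48; dotted eighth = 6; thirty-second = 1; thirty-second note = 1.
Adding: 32 + 1 + 6 + 6 + 48 + 6 + 1 + 1 = 101.
101 exceeds 96, so the answer is No.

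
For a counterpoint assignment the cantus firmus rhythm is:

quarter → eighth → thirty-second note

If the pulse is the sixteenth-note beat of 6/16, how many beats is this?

6.5

One sixteenth-note beat = 2 thirty-second notes.
Working in thirty-second notes: quarter = 8; eighth = 4; thirty-second note = 1.
Total: 8 + 4 + 1 = 13.
13 ÷ 2 = 6.5 beats.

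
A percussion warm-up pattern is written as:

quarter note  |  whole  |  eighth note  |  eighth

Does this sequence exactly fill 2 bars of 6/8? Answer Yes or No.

One bar of 6/8 = 6 eighth notes, so 2 bars = 12.
Convert each value to eighth notes: quarter note = 2; whole = 8; eighth note = 1; eighth = 1.
Sum: 2 + 8 + 1 + 1 = 12.
12 equals 12, so the answer is Yes.

Yes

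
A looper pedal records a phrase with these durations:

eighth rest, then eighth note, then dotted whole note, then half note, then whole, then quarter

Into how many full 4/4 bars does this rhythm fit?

3

One bar of 4/4 = 8 eighth notes.
Each duration in eighth notes: eighth rest = 1; eighth note = 1; dotted whole note = 12; half note = 4; whole = 8; quarter = 2.
Sum: 1 + 1 + 12 + 4 + 8 + 2 = 28.
28 ÷ 8 = 3 complete bars with 4 left over.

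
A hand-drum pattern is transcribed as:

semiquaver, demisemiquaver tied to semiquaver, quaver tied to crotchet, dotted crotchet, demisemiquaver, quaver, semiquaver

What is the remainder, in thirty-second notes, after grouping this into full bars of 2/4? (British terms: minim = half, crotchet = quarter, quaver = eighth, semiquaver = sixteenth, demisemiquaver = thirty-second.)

One bar of 2/4 = 16 thirty-second notes.
In thirty-second notes: semiquaver = 2; demisemiquaver tied to semiquaver (demisemiquaver + semiquaver) = 3; quaver tied to crotchet (quaver + crotchet) = 12; dotted crotchet = 12; demisemiquaver = 1; quaver = 4; semiquaver = 2.
Adding: 2 + 3 + 12 + 12 + 1 + 4 + 2 = 36.
36 ÷ 16 = 2 complete bars with 4 thirty-second notes remaining.

4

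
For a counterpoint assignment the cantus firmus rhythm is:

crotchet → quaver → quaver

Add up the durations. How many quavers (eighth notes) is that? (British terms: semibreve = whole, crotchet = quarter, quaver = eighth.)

4

Working in eighth notes: crotchet = 2; quaver = 1; quaver = 1.
Adding: 2 + 1 + 1 = 4 eighth notes.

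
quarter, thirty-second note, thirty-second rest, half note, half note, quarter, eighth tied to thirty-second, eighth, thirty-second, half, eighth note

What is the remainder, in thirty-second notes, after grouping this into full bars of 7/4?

One bar of 7/4 = 56 thirty-second notes.
In thirty-second notes: quarter = 8; thirty-second note = 1; thirty-second rest = 1; half note = 16; half note = 16; quarter = 8; eighth tied to thirty-second (eighth + thirty-second) = 5; eighth = 4; thirty-second = 1; half = 16; eighth note = 4.
Altogether 8 + 1 + 1 + 16 + 16 + 8 + 5 + 4 + 1 + 16 + 4 = 80.
80 ÷ 56 = 1 complete bar with 24 thirty-second notes remaining.

24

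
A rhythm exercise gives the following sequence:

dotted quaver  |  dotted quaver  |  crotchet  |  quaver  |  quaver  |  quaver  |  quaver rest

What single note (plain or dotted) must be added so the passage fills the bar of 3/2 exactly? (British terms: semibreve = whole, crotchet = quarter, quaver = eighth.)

The bar of 3/2 = 24 sixteenth notes.
In sixteenth notes: dotted quaver = 3; dotted quaver = 3; crotchet = 4; quaver = 2; quaver = 2; quaver = 2; quaver rest = 2.
Altogether 3 + 3 + 4 + 2 + 2 + 2 + 2 = 18.
Remaining: 24 − 18 = 6 sixteenth notes, which is a dotted quarter note.

dotted quarter note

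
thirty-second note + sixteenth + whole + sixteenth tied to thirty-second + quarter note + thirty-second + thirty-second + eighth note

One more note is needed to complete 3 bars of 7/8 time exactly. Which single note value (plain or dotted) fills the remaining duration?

whole note

3 bars of 7/8 = 84 thirty-second notes.
Convert each value to thirty-second notes: thirty-second note = 1; sixteenth = 2; whole = 32; sixteenth tied to thirty-second (sixteenth + thirty-second) = 3; quarter note = 8; thirty-second = 1; thirty-second = 1; eighth note = 4.
Total: 1 + 2 + 32 + 3 + 8 + 1 + 1 + 4 = 52.
Remaining: 84 − 52 = 32 thirty-second notes, which is a whole note.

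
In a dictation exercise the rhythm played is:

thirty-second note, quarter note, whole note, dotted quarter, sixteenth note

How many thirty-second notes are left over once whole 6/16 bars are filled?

One bar of 6/16 = 12 thirty-second notes.
Working in thirty-second notes: thirty-second note = 1; quarter note = 8; whole note = 32; dotted quarter = 12; sixteenth note = 2.
Total: 1 + 8 + 32 + 12 + 2 = 55.
55 ÷ 12 = 4 complete bars with 7 thirty-second notes remaining.

7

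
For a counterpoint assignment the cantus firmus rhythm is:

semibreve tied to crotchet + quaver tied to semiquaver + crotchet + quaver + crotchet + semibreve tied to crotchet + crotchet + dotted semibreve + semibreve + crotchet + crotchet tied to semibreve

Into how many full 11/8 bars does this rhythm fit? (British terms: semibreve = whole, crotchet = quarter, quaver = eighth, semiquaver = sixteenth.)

One bar of 11/8 = 22 sixteenth notes.
In sixteenth notes: semibreve tied to crotchet (semibreve + crotchet) = 20; quaver tied to semiquaver (quaver + semiquaver) = 3; crotchet = 4; quaver = 2; crotchet = 4; semibreve tied to crotchet (semibreve + crotchet) = 20; crotchet = 4; dotted semibreve = 24; semibreve = 16; crotchet = 4; crotchet tied to semibreve (crotchet + semibreve) = 20.
Altogether 20 + 3 + 4 + 2 + 4 + 20 + 4 + 24 + 16 + 4 + 20 = 121.
121 ÷ 22 = 5 complete bars with 11 left over.

5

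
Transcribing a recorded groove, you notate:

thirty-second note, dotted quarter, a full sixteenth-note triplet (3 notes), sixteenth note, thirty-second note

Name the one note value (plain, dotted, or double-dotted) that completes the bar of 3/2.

The bar of 3/2 = 48 thirty-second notes.
Convert each value to thirty-second notes: thirty-second note = 1; dotted quarter = 12; a full sixteenth-note triplet (3 notes) (three triplet sixteenths span one eighth) = 4; sixteenth note = 2; thirty-second note = 1.
Sum: 1 + 12 + 4 + 2 + 1 = 20.
Remaining: 48 − 20 = 28 thirty-second notes, which is a double-dotted half note.

double-dotted half note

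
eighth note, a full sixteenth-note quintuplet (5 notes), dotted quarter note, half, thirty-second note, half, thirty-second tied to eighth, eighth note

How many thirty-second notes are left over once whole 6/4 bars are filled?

18

One bar of 6/4 = 48 thirty-second notes.
Convert each value to thirty-second notes: eighth note = 4; a full sixteenth-note quintuplet (5 notes) (five quintuplet sixteenths span one quarter) = 8; dotted quarter note = 12; half = 16; thirty-second note = 1; half = 16; thirty-second tied to eighth (thirty-second + eighth) = 5; eighth note = 4.
Adding: 4 + 8 + 12 + 16 + 1 + 16 + 5 + 4 = 66.
66 ÷ 48 = 1 complete bar with 18 thirty-second notes remaining.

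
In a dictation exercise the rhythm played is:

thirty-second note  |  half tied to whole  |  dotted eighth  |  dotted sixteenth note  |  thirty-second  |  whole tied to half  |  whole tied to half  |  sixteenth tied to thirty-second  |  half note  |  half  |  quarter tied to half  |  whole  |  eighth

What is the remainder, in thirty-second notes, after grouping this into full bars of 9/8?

34

One bar of 9/8 = 36 thirty-second notes.
Each duration in thirty-second notes: thirty-second note = 1; half tied to whole (half + whole) = 48; dotted eighth = 6; dotted sixteenth note = 3; thirty-second = 1; whole tied to half (whole + half) = 48; whole tied to half (whole + half) = 48; sixteenth tied to thirty-second (sixteenth + thirty-second) = 3; half note = 16; half = 16; quarter tied to half (quarter + half) = 24; whole = 32; eighth = 4.
Altogether 1 + 48 + 6 + 3 + 1 + 48 + 48 + 3 + 16 + 16 + 24 + 32 + 4 = 250.
250 ÷ 36 = 6 complete bars with 34 thirty-second notes remaining.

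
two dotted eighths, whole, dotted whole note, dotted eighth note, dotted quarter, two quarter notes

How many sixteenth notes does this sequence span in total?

Convert each value to sixteenth notes: dotted eighth = 3; dotted eighth = 3; whole = 16; dotted whole note = 24; dotted eighth note = 3; dotted quarter = 6; quarter note = 4; quarter note = 4.
Sum: 3 + 3 + 16 + 24 + 3 + 6 + 4 + 4 = 63 sixteenth notes.

63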